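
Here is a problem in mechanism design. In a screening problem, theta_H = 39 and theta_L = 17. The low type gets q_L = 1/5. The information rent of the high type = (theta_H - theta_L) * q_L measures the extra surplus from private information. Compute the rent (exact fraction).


Step 1: theta_H - theta_L = 39 - 17 = 22
Step 2: Information rent = (theta_H - theta_L) * q_L
Step 3: = 22 * 1/5
Step 4: = 22/5

22/5


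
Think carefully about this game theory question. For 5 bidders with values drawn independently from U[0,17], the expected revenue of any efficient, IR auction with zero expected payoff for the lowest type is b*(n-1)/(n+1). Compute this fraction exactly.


Step 1: By Revenue Equivalence, expected revenue = b*(n-1)/(n+1)
Step 2: Substituting n = 5, b = 17
Step 3: Revenue = 17*(5-1)/(5+1) = 17*4/6
Step 4: Revenue = 68/6 = 34/3

34/3


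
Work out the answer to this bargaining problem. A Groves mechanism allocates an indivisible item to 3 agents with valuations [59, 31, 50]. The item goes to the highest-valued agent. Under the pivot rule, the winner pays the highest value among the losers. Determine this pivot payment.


Step 1: The efficient winner is agent 0 with value 59
Step 2: Other agents' values: [31, 50]
Step 3: Pivot payment = max(others) = 50
Step 4: The winner pays 50

50


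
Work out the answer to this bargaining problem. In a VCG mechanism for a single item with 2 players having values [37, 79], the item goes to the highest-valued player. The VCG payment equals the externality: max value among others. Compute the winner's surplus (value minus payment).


Step 1: The winner is the agent with the highest value: agent 1 with value 79
Step 2: Values of other agents: [37]
Step 3: VCG payment = max of others' values = 37
Step 4: Surplus = 79 - 37 = 42

42


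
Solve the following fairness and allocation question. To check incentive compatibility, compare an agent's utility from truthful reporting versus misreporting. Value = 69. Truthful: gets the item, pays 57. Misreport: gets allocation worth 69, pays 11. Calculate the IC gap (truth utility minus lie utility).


Step 1: U(truth) = value - payment = 69 - 57 = 12
Step 2: U(lie) = allocation - payment = 69 - 11 = 58
Step 3: IC gap = 12 - 58 = -46

-46


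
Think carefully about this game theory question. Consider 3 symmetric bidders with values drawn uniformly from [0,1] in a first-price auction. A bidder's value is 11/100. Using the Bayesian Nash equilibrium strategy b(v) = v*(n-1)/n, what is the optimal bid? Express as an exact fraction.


Step 1: The symmetric BNE bidding function is b(v) = v * (n-1) / n
Step 2: Substitute v = 11/100 and n = 3
Step 3: b = 11/100 * 2/3
Step 4: b = 11/150

11/150


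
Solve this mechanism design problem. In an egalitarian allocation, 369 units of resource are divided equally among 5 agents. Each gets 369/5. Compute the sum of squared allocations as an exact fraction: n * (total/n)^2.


Step 1: Each agent's share = 369/5
Step 2: Square of each share = (369/5)^2 = 136161/25
Step 3: Sum of squares = 5 * 136161/25 = 136161/5

136161/5


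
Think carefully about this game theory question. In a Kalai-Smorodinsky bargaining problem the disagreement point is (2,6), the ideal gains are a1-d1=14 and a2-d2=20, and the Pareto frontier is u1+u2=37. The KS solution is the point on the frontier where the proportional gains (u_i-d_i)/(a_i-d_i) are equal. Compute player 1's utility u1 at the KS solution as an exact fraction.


Step 1: At the KS point, (u1-d1)/r1 = (u2-d2)/r2 = t and u1+u2 = 37
Step 2: u1 = d1 + r1*t and u2 = d2 + r2*t, so (d1 + r1*t) + (d2 + r2*t) = 37
Step 3: t = (37 - 2 - 6)/(14 + 20) = 29/34
Step 4: u1 = d1 + r1*t = 2 + 14 * 29/34 = 237/17
Step 5: (Check: u2 = d2 + r2*t = 392/17; u1+u2 = 237/17 + 392/17 = 37, on the frontier.)

237/17


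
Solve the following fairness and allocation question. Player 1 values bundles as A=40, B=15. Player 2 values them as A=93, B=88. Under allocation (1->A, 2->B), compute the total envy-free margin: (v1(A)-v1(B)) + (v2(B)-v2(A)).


Step 1: Player 1's margin = v1(A) - v1(B) = 40 - 15 = 25
Step 2: Player 2's margin = v2(B) - v2(A) = 88 - 93 = -5
Step 3: Total margin = 25 + -5 = 20

20


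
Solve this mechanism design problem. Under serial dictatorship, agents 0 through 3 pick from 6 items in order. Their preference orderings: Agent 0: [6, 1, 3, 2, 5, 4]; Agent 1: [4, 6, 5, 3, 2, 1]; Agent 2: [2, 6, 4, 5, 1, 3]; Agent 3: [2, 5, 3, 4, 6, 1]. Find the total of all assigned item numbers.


Step 1: Agent 0 picks item 6
Step 2: Agent 1 picks item 4
Step 3: Agent 2 picks item 2
Step 4: Agent 3 picks item 5
Step 5: Sum = 6 + 4 + 2 + 5 = 17

17


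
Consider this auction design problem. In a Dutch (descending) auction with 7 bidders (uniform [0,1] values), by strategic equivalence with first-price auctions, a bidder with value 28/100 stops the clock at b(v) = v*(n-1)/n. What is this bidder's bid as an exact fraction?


Step 1: Dutch auctions are strategically equivalent to first-price auctions
Step 2: The equilibrium bid is b(v) = v*(n-1)/n
Step 3: b = 7/25 * 6/7
Step 4: b = 6/25

6/25


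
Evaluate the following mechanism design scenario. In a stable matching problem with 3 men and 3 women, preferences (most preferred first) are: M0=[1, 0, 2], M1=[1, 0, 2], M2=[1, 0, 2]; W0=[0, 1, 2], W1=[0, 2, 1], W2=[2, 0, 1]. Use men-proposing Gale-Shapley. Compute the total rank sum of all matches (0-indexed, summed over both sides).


Step 1: Run Gale-Shapley (men propose, women hold best offer):
  M0 proposes to W1; she accepts
  M1 proposes to W1; rejected
  M1 proposes to W0; she accepts
  M2 proposes to W1; rejected
  M2 proposes to W0; rejected
  M2 proposes to W2; she accepts
Step 2: Final matching: W0-M1, W1-M0, W2-M2
Step 3: 0-indexed ranks (man's rank of his match, then woman's): 1 + 1 + 0 + 0 + 2 + 0
Step 4: Total rank sum = 4

4


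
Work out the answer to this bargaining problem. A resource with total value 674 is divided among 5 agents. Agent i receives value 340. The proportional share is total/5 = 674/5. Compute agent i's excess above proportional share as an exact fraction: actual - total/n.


Step 1: Proportional share = 674/5
Step 2: Agent's actual allocation = 340
Step 3: Excess = 340 - 674/5 = 1026/5

1026/5


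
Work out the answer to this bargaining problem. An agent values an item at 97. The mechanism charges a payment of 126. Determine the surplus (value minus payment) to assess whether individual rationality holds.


Step 1: Surplus = value - payment = 97 - 126 = -29
Step 2: IR is violated (surplus < 0)

-29


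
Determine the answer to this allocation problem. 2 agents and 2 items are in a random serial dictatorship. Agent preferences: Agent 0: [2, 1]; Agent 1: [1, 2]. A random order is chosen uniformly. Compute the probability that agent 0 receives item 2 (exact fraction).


Step 1: Agent 0 wants item 2
Step 2: There are 2 possible orderings of agents
Step 3: In 2 orderings, agent 0 gets item 2
Step 4: Probability = 2/2 = 1

1


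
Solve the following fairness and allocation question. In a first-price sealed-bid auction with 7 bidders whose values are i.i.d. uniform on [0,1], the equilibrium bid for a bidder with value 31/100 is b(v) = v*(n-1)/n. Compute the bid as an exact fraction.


Step 1: The symmetric BNE bidding function is b(v) = v * (n-1) / n
Step 2: Substitute v = 31/100 and n = 7
Step 3: b = 31/100 * 6/7
Step 4: b = 93/350

93/350


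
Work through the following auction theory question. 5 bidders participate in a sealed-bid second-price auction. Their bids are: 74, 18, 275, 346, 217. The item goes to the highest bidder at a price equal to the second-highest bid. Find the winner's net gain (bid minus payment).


Step 1: Sort bids in descending order: 346, 275, 217, 74, 18
Step 2: The winning bid is the highest: 346
Step 3: The payment equals the second-highest bid: 275
Step 4: Surplus = winner's bid - payment = 346 - 275 = 71

71


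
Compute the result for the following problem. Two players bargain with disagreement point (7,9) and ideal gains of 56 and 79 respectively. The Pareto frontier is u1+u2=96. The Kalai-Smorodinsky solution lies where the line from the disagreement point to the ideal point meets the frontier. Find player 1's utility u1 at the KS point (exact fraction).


Step 1: At the KS point, (u1-d1)/r1 = (u2-d2)/r2 = t and u1+u2 = 96
Step 2: u1 = d1 + r1*t and u2 = d2 + r2*t, so (d1 + r1*t) + (d2 + r2*t) = 96
Step 3: t = (96 - 7 - 9)/(56 + 79) = 80/135 = 16/27
Step 4: u1 = d1 + r1*t = 7 + 56 * 16/27 = 1085/27
Step 5: (Check: u2 = d2 + r2*t = 1507/27; u1+u2 = 1085/27 + 1507/27 = 96, on the frontier.)

1085/27


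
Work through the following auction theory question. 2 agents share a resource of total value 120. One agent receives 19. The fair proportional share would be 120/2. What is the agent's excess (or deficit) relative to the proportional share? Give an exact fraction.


Step 1: Proportional share = 120/2 = 60
Step 2: Agent's actual allocation = 19
Step 3: Excess = 19 - 60 = -41

-41


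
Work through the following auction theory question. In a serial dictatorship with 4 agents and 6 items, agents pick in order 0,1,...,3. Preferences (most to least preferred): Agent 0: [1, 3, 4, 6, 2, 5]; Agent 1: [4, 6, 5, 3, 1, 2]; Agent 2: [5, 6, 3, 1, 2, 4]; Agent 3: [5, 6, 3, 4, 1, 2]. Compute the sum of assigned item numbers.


Step 1: Agent 0 picks item 1
Step 2: Agent 1 picks item 4
Step 3: Agent 2 picks item 5
Step 4: Agent 3 picks item 6
Step 5: Sum = 1 + 4 + 5 + 6 = 16

16


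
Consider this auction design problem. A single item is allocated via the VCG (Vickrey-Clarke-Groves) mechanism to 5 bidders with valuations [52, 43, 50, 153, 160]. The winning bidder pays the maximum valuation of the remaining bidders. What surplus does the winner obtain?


Step 1: The winner is the agent with the highest value: agent 4 with value 160
Step 2: Values of other agents: [52, 43, 50, 153]
Step 3: VCG payment = max of others' values = 153
Step 4: Surplus = 160 - 153 = 7

7


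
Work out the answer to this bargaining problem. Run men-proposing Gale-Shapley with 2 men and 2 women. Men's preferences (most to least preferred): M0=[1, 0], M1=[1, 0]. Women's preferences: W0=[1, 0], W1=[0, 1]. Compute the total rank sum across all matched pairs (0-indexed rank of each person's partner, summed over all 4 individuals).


Step 1: Run Gale-Shapley (men propose, women hold best offer):
  M0 proposes to W1; she accepts
  M1 proposes to W1; rejected
  M1 proposes to W0; she accepts
Step 2: Final matching: W0-M1, W1-M0
Step 3: 0-indexed ranks (man's rank of his match, then woman's): 1 + 0 + 0 + 0
Step 4: Total rank sum = 1

1


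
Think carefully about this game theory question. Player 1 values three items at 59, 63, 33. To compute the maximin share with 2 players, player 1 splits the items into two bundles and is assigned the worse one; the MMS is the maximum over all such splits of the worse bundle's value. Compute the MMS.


Step 1: Item values = 59, 63, 33
Step 2: Enumerate all 2-bundle partitions and take the smaller bundle:
  Partition 1: {59} vs {63,33} -> bundles 59, 96; min = 59
  Partition 2: {63} vs {59,33} -> bundles 63, 92; min = 63
  Partition 3: {33} vs {59,63} -> bundles 33, 122; min = 33
Step 3: MMS = max(59, 63, 33) = 63

63


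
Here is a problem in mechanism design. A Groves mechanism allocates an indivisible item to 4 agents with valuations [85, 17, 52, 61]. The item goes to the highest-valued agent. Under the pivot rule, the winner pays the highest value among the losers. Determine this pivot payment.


Step 1: The efficient winner is agent 0 with value 85
Step 2: Other agents' values: [17, 52, 61]
Step 3: Pivot payment = max(others) = 61
Step 4: The winner pays 61

61


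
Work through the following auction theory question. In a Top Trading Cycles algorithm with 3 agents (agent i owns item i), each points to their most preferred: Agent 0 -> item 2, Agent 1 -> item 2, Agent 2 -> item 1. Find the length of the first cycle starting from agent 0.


Step 1: Trace the pointer graph from agent 0: 0 -> 2 -> 1 -> 2
Step 2: A cycle is detected when we revisit agent 2
Step 3: The cycle is: 2 -> 1 -> 2
Step 4: Cycle length = 2

2


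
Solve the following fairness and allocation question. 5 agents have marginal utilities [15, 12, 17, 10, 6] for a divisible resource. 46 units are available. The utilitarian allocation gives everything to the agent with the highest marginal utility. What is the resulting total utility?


Step 1: The marginal utilities are [15, 12, 17, 10, 6]
Step 2: The highest marginal utility is 17
Step 3: All 46 units go to that agent
Step 4: Total utility = 17 * 46 = 782

782


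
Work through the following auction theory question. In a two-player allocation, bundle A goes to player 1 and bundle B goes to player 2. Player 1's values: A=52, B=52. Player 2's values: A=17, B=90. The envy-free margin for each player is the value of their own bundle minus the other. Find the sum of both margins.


Step 1: Player 1's margin = v1(A) - v1(B) = 52 - 52 = 0
Step 2: Player 2's margin = v2(B) - v2(A) = 90 - 17 = 73
Step 3: Total margin = 0 + 73 = 73

73


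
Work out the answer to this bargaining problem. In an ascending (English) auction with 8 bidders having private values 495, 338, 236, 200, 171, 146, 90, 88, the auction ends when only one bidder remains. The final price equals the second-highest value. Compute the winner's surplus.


Step 1: Identify the highest value: 495
Step 2: Identify the second-highest value: 338
Step 3: The final price = second-highest value = 338
Step 4: Surplus = 495 - 338 = 157

157


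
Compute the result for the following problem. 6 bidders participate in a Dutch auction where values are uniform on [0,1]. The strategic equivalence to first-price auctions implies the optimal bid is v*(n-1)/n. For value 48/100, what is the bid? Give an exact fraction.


Step 1: Dutch auctions are strategically equivalent to first-price auctions
Step 2: The equilibrium bid is b(v) = v*(n-1)/n
Step 3: b = 12/25 * 5/6
Step 4: b = 2/5

2/5


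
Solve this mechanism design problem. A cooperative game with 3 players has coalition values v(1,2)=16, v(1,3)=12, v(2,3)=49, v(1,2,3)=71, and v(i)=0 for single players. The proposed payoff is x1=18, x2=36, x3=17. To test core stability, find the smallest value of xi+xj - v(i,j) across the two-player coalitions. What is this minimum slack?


Step 1: Slack for coalition (1,2): x1+x2 - v12 = 54 - 16 = 38
Step 2: Slack for coalition (1,3): x1+x3 - v13 = 35 - 12 = 23
Step 3: Slack for coalition (2,3): x2+x3 - v23 = 53 - 49 = 4
Step 4: Minimum slack = min(38, 23, 4) = 4, attained by (2,3); no pair can gain by deviating, so the allocation is in the core

4


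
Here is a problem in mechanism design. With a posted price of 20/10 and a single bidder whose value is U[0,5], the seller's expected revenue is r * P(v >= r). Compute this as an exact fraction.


Step 1: Posted price r = 2, value support [0,5]
Step 2: P(v >= r) = (5 - 2)/5 = 3/5
Step 3: Expected revenue = r * P(v >= r) = 2 * 3/5
Step 4: Revenue = 6/5

6/5


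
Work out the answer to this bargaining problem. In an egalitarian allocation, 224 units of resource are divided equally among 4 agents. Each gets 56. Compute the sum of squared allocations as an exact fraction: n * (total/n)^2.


Step 1: Each agent's share = 224/4 = 56
Step 2: Square of each share = (56)^2 = 3136
Step 3: Sum of squares = 4 * 3136 = 12544

12544


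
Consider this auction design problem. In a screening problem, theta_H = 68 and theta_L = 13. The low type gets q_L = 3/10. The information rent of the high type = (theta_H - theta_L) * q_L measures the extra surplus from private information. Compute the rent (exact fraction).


Step 1: theta_H - theta_L = 68 - 13 = 55
Step 2: Information rent = (theta_H - theta_L) * q_L
Step 3: = 55 * 3/10
Step 4: = 33/2

33/2


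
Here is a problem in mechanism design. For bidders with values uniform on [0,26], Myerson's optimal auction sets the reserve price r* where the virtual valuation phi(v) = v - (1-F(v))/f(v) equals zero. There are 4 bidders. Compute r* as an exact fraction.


Step 1: For U[0,26], F(v) = v/26 and f(v) = 1/26
Step 2: phi(v) = v - (1 - v/26)/(1/26) = v - (26 - v) = 2v - 26
Step 3: Set phi(r*) = 0: 2r* - 26 = 0
Step 4: r* = 26/2 = 13 (the number of bidders n = 4 does not enter)

13


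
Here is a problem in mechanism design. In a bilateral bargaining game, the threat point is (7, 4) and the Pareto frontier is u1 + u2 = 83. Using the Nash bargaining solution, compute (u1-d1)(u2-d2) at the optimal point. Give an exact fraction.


Step 1: The Nash solution splits surplus symmetrically above the disagreement point
Step 2: u1 = (total + d1 - d2)/2 = (83 + 7 - 4)/2 = 43
Step 3: u2 = (total - d1 + d2)/2 = (83 - 7 + 4)/2 = 40
Step 4: Nash product = (43 - 7) * (40 - 4)
Step 5: = 36 * 36 = 1296

1296


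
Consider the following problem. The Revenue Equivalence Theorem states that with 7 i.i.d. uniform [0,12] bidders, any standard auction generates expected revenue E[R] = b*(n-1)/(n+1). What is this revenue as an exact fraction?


Step 1: By Revenue Equivalence, expected revenue = b*(n-1)/(n+1)
Step 2: Substituting n = 7, b = 12
Step 3: Revenue = 12*(7-1)/(7+1) = 12*6/8
Step 4: Revenue = 72/8 = 9

9


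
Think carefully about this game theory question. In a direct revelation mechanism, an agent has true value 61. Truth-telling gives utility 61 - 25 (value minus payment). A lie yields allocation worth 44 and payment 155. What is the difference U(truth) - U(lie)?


Step 1: U(truth) = value - payment = 61 - 25 = 36
Step 2: U(lie) = allocation - payment = 44 - 155 = -111
Step 3: IC gap = 36 - (-111) = 147

147


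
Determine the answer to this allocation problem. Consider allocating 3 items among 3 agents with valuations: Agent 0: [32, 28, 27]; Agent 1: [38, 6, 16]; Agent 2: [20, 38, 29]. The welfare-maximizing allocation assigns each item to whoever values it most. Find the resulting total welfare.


Step 1: For each item, find the maximum value among all agents.
Step 2: Item 0 -> Agent 1 (value 38)
Step 3: Item 1 -> Agent 2 (value 38)
Step 4: Item 2 -> Agent 2 (value 29)
Step 5: Total welfare = 38 + 38 + 29 = 105

105


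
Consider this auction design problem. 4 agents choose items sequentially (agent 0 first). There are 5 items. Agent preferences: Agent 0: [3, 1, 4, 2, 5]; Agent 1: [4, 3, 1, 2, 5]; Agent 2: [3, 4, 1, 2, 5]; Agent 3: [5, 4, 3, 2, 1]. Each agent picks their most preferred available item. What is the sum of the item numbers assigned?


Step 1: Agent 0 picks item 3
Step 2: Agent 1 picks item 4
Step 3: Agent 2 picks item 1
Step 4: Agent 3 picks item 5
Step 5: Sum = 3 + 4 + 1 + 5 = 13

13


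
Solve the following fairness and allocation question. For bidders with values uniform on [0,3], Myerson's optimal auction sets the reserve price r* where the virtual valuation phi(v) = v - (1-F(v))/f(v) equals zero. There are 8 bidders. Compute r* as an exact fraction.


Step 1: For U[0,3], F(v) = v/3 and f(v) = 1/3
Step 2: phi(v) = v - (1 - v/3)/(1/3) = v - (3 - v) = 2v - 3
Step 3: Set phi(r*) = 0: 2r* - 3 = 0
Step 4: r* = 3/2 (the number of bidders n = 8 does not enter)

3/2


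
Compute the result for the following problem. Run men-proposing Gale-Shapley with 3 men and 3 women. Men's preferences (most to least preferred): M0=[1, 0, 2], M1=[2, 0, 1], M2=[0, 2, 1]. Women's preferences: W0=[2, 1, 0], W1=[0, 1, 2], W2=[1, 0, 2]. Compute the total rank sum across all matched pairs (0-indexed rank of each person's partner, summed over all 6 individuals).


Step 1: Run Gale-Shapley (men propose, women hold best offer):
  M0 proposes to W1; she accepts
  M1 proposes to W2; she accepts
  M2 proposes to W0; she accepts
Step 2: Final matching: W0-M2, W1-M0, W2-M1
Step 3: 0-indexed ranks (man's rank of his match, then woman's): 0 + 0 + 0 + 0 + 0 + 0
Step 4: Total rank sum = 0

0


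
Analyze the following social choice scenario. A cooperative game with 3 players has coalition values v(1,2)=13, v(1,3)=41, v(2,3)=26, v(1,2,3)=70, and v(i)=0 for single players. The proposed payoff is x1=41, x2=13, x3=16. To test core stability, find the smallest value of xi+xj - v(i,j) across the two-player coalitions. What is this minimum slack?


Step 1: Slack for coalition (1,2): x1+x2 - v12 = 54 - 13 = 41
Step 2: Slack for coalition (1,3): x1+x3 - v13 = 57 - 41 = 16
Step 3: Slack for coalition (2,3): x2+x3 - v23 = 29 - 26 = 3
Step 4: Minimum slack = min(41, 16, 3) = 3, attained by (2,3); no pair can gain by deviating, so the allocation is in the core

3


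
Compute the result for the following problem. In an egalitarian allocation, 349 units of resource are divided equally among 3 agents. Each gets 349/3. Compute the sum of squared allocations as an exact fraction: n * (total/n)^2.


Step 1: Each agent's share = 349/3
Step 2: Square of each share = (349/3)^2 = 121801/9
Step 3: Sum of squares = 3 * 121801/9 = 121801/3

121801/3


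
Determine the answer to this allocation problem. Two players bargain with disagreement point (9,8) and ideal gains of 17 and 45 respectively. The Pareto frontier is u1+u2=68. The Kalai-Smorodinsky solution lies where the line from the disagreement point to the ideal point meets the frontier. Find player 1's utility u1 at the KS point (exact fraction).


Step 1: At the KS point, (u1-d1)/r1 = (u2-d2)/r2 = t and u1+u2 = 68
Step 2: u1 = d1 + r1*t and u2 = d2 + r2*t, so (d1 + r1*t) + (d2 + r2*t) = 68
Step 3: t = (68 - 9 - 8)/(17 + 45) = 51/62
Step 4: u1 = d1 + r1*t = 9 + 17 * 51/62 = 1425/62
Step 5: (Check: u2 = d2 + r2*t = 2791/62; u1+u2 = 1425/62 + 2791/62 = 68, on the frontier.)

1425/62


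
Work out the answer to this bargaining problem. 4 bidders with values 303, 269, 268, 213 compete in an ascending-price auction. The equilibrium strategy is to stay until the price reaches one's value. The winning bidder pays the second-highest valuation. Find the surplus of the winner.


Step 1: Identify the highest value: 303
Step 2: Identify the second-highest value: 269
Step 3: The final price = second-highest value = 269
Step 4: Surplus = 303 - 269 = 34

34


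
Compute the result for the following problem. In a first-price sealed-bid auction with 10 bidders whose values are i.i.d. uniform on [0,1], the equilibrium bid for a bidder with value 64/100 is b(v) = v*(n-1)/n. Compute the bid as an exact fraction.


Step 1: The symmetric BNE bidding function is b(v) = v * (n-1) / n
Step 2: Substitute v = 16/25 and n = 10
Step 3: b = 16/25 * 9/10
Step 4: b = 72/125

72/125


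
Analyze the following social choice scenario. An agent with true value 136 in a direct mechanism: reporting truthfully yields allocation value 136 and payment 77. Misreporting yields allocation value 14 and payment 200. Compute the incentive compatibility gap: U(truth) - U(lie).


Step 1: U(truth) = value - payment = 136 - 77 = 59
Step 2: U(lie) = allocation - payment = 14 - 200 = -186
Step 3: IC gap = 59 - (-186) = 245

245


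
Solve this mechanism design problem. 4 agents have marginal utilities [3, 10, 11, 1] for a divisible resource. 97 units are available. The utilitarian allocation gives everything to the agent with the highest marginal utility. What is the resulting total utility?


Step 1: The marginal utilities are [3, 10, 11, 1]
Step 2: The highest marginal utility is 11
Step 3: All 97 units go to that agent
Step 4: Total utility = 11 * 97 = 1067

1067


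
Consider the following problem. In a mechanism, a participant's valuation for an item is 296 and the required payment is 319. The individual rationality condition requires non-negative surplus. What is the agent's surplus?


Step 1: Surplus = value - payment = 296 - 319 = -23
Step 2: IR is violated (surplus < 0)

-23


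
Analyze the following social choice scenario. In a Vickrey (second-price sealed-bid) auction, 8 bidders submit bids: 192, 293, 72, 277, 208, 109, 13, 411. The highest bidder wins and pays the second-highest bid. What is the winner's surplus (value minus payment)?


Step 1: Sort bids in descending order: 411, 293, 277, 208, 192, 109, 72, 13
Step 2: The winning bid is the highest: 411
Step 3: The payment equals the second-highest bid: 293
Step 4: Surplus = winner's bid - payment = 411 - 293 = 118

118


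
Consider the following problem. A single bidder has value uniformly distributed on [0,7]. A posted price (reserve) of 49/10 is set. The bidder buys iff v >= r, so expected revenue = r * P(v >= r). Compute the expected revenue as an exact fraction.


Step 1: Posted price r = 49/10, value support [0,7]
Step 2: P(v >= r) = (7 - 49/10)/7 = 3/10
Step 3: Expected revenue = r * P(v >= r) = 49/10 * 3/10
Step 4: Revenue = 147/100

147/100


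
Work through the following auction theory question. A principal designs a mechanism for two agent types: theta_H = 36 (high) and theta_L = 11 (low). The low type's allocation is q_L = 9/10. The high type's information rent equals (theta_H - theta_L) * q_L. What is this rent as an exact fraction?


Step 1: theta_H - theta_L = 36 - 11 = 25
Step 2: Information rent = (theta_H - theta_L) * q_L
Step 3: = 25 * 9/10
Step 4: = 45/2

45/2


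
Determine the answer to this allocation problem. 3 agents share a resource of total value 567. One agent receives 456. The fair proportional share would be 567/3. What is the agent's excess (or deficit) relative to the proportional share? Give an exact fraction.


Step 1: Proportional share = 567/3 = 189
Step 2: Agent's actual allocation = 456
Step 3: Excess = 456 - 189 = 267

267


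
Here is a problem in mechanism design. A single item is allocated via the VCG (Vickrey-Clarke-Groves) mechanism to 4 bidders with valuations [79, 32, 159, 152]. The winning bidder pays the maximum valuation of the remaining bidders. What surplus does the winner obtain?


Step 1: The winner is the agent with the highest value: agent 2 with value 159
Step 2: Values of other agents: [79, 32, 152]
Step 3: VCG payment = max of others' values = 152
Step 4: Surplus = 159 - 152 = 7

7


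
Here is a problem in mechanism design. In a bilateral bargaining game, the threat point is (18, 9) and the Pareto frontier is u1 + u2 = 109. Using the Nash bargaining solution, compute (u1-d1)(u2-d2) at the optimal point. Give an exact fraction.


Step 1: The Nash solution splits surplus symmetrically above the disagreement point
Step 2: u1 = (total + d1 - d2)/2 = (109 + 18 - 9)/2 = 59
Step 3: u2 = (total - d1 + d2)/2 = (109 - 18 + 9)/2 = 50
Step 4: Nash product = (59 - 18) * (50 - 9)
Step 5: = 41 * 41 = 1681

1681


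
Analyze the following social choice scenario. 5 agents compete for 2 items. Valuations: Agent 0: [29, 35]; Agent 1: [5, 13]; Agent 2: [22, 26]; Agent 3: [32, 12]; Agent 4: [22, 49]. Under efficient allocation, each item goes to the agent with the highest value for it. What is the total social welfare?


Step 1: For each item, find the maximum value among all agents.
Step 2: Item 0 -> Agent 3 (value 32)
Step 3: Item 1 -> Agent 4 (value 49)
Step 4: Total welfare = 32 + 49 = 81

81


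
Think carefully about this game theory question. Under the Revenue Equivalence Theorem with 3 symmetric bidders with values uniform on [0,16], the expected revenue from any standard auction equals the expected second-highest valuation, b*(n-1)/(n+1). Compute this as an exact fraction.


Step 1: By Revenue Equivalence, expected revenue = b*(n-1)/(n+1)
Step 2: Substituting n = 3, b = 16
Step 3: Revenue = 16*(3-1)/(3+1) = 16*2/4
Step 4: Revenue = 32/4 = 8

8


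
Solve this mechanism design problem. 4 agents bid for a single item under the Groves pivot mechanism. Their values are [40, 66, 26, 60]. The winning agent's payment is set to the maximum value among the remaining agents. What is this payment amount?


Step 1: The efficient winner is agent 1 with value 66
Step 2: Other agents' values: [40, 26, 60]
Step 3: Pivot payment = max(others) = 60
Step 4: The winner pays 60

60


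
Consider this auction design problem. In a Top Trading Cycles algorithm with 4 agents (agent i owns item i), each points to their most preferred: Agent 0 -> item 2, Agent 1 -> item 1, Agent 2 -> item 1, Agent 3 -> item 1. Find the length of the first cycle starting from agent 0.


Step 1: Trace the pointer graph from agent 0: 0 -> 2 -> 1 -> 1
Step 2: A cycle is detected when we revisit agent 1
Step 3: The cycle is: 1 -> 1
Step 4: Cycle length = 1

1


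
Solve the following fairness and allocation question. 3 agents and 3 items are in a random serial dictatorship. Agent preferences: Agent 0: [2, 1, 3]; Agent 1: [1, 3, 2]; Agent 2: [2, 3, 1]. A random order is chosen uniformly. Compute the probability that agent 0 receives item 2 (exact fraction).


Step 1: Agent 0 wants item 2
Step 2: There are 6 possible orderings of agents
Step 3: In 3 orderings, agent 0 gets item 2
Step 4: Probability = 3/6 = 1/2

1/2


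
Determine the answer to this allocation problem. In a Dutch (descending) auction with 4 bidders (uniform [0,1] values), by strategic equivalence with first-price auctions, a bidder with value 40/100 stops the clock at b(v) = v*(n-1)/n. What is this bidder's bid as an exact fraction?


Step 1: Dutch auctions are strategically equivalent to first-price auctions
Step 2: The equilibrium bid is b(v) = v*(n-1)/n
Step 3: b = 2/5 * 3/4
Step 4: b = 3/10

3/10


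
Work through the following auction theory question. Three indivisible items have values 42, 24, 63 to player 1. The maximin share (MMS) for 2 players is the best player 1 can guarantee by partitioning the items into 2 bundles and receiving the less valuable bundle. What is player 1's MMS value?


Step 1: Item values = 42, 24, 63
Step 2: Enumerate all 2-bundle partitions and take the smaller bundle:
  Partition 1: {42} vs {24,63} -> bundles 42, 87; min = 42
  Partition 2: {24} vs {42,63} -> bundles 24, 105; min = 24
  Partition 3: {63} vs {42,24} -> bundles 63, 66; min = 63
Step 3: MMS = max(42, 24, 63) = 63

63


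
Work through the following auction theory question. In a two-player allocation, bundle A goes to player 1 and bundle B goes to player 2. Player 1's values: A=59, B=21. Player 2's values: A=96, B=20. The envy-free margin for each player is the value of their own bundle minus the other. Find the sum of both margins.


Step 1: Player 1's margin = v1(A) - v1(B) = 59 - 21 = 38
Step 2: Player 2's margin = v2(B) - v2(A) = 20 - 96 = -76
Step 3: Total margin = 38 + -76 = -38

-38


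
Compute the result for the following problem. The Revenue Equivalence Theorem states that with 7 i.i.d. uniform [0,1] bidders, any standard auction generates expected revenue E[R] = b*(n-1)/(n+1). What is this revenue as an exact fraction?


Step 1: By Revenue Equivalence, expected revenue = b*(n-1)/(n+1)
Step 2: Substituting n = 7, b = 1
Step 3: Revenue = 1*(7-1)/(7+1) = 1*6/8
Step 4: Revenue = 6/8 = 3/4

3/4


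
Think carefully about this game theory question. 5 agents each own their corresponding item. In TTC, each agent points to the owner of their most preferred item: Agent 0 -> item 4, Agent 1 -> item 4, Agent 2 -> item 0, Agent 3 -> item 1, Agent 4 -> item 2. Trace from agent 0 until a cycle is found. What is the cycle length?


Step 1: Trace the pointer graph from agent 0: 0 -> 4 -> 2 -> 0
Step 2: A cycle is detected when we revisit agent 0
Step 3: The cycle is: 0 -> 4 -> 2 -> 0
Step 4: Cycle length = 3

3


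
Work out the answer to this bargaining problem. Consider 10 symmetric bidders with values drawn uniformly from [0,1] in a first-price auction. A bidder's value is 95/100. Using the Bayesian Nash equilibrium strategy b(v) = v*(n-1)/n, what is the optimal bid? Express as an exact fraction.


Step 1: The symmetric BNE bidding function is b(v) = v * (n-1) / n
Step 2: Substitute v = 19/20 and n = 10
Step 3: b = 19/20 * 9/10
Step 4: b = 171/200

171/200


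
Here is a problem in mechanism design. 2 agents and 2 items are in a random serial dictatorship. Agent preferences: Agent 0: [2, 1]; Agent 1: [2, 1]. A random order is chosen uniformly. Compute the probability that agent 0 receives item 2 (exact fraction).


Step 1: Agent 0 wants item 2
Step 2: There are 2 possible orderings of agents
Step 3: In 1 orderings, agent 0 gets item 2
Step 4: Probability = 1/2

1/2


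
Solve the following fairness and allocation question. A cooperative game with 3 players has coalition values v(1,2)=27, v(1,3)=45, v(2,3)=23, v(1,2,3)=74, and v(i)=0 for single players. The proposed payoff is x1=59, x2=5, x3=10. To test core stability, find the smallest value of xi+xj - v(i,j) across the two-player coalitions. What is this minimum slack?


Step 1: Slack for coalition (1,2): x1+x2 - v12 = 64 - 27 = 37
Step 2: Slack for coalition (1,3): x1+x3 - v13 = 69 - 45 = 24
Step 3: Slack for coalition (2,3): x2+x3 - v23 = 15 - 23 = -8
Step 4: Minimum slack = min(37, 24, -8) = -8, attained by (2,3); coalition (2,3) can block (slack < 0), so the allocation is not in the core

-8


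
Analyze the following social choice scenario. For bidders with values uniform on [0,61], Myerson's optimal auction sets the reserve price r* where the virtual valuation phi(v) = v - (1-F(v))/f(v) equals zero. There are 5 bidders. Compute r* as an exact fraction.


Step 1: For U[0,61], F(v) = v/61 and f(v) = 1/61
Step 2: phi(v) = v - (1 - v/61)/(1/61) = v - (61 - v) = 2v - 61
Step 3: Set phi(r*) = 0: 2r* - 61 = 0
Step 4: r* = 61/2 (the number of bidders n = 5 does not enter)

61/2


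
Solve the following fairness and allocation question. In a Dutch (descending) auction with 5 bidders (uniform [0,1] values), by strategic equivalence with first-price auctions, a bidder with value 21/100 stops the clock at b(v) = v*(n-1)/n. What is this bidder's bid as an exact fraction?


Step 1: Dutch auctions are strategically equivalent to first-price auctions
Step 2: The equilibrium bid is b(v) = v*(n-1)/n
Step 3: b = 21/100 * 4/5
Step 4: b = 21/125

21/125


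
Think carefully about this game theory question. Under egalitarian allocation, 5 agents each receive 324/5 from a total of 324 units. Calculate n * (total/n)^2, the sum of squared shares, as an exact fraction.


Step 1: Each agent's share = 324/5
Step 2: Square of each share = (324/5)^2 = 104976/25
Step 3: Sum of squares = 5 * 104976/25 = 104976/5

104976/5


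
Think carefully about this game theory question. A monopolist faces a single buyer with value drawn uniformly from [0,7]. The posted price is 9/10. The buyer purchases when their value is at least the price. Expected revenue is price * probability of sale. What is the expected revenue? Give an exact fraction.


Step 1: Posted price r = 9/10, value support [0,7]
Step 2: P(v >= r) = (7 - 9/10)/7 = 61/70
Step 3: Expected revenue = r * P(v >= r) = 9/10 * 61/70
Step 4: Revenue = 549/700

549/700


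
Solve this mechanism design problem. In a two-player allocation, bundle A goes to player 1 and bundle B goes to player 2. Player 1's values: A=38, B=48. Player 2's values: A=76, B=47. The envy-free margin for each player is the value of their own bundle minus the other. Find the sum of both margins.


Step 1: Player 1's margin = v1(A) - v1(B) = 38 - 48 = -10
Step 2: Player 2's margin = v2(B) - v2(A) = 47 - 76 = -29
Step 3: Total margin = -10 + -29 = -39

-39


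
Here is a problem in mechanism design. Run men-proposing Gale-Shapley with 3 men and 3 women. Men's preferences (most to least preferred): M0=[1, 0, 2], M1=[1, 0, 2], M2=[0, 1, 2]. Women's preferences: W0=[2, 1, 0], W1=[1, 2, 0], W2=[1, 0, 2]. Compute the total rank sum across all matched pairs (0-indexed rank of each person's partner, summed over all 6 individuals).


Step 1: Run Gale-Shapley (men propose, women hold best offer):
  M0 proposes to W1; she accepts
  M1 proposes to W1; she switches from M0
  M2 proposes to W0; she accepts
  M0 proposes to W0; rejected
  M0 proposes to W2; she accepts
Step 2: Final matching: W0-M2, W1-M1, W2-M0
Step 3: 0-indexed ranks (man's rank of his match, then woman's): 0 + 0 + 0 + 0 + 2 + 1
Step 4: Total rank sum = 3

3


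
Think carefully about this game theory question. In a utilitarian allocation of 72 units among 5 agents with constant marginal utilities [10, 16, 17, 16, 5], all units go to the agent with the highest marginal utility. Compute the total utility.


Step 1: The marginal utilities are [10, 16, 17, 16, 5]
Step 2: The highest marginal utility is 17
Step 3: All 72 units go to that agent
Step 4: Total utility = 17 * 72 = 1224

1224


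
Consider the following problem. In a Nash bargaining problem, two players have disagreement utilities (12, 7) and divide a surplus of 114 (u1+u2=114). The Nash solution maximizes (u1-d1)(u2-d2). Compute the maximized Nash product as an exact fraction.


Step 1: The Nash solution splits surplus symmetrically above the disagreement point
Step 2: u1 = (total + d1 - d2)/2 = (114 + 12 - 7)/2 = 119/2
Step 3: u2 = (total - d1 + d2)/2 = (114 - 12 + 7)/2 = 109/2
Step 4: Nash product = (119/2 - 12) * (109/2 - 7)
Step 5: = 95/2 * 95/2 = 9025/4

9025/4


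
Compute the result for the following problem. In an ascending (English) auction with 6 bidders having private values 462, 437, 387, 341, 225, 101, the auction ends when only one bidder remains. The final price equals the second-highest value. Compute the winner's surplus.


Step 1: Identify the highest value: 462
Step 2: Identify the second-highest value: 437
Step 3: The final price = second-highest value = 437
Step 4: Surplus = 462 - 437 = 25

25


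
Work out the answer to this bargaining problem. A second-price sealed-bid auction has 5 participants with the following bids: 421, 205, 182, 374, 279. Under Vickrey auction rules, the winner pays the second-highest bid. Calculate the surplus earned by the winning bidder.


Step 1: Sort bids in descending order: 421, 374, 279, 205, 182
Step 2: The winning bid is the highest: 421
Step 3: The payment equals the second-highest bid: 374
Step 4: Surplus = winner's bid - payment = 421 - 374 = 47

47


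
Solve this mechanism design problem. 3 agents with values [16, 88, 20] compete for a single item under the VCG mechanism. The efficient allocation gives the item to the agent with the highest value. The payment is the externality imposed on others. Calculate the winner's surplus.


Step 1: The winner is the agent with the highest value: agent 1 with value 88
Step 2: Values of other agents: [16, 20]
Step 3: VCG payment = max of others' values = 20
Step 4: Surplus = 88 - 20 = 68

68


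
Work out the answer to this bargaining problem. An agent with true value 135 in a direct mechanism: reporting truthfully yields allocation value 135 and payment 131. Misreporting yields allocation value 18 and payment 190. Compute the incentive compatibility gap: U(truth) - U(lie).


Step 1: U(truth) = value - payment = 135 - 131 = 4
Step 2: U(lie) = allocation - payment = 18 - 190 = -172
Step 3: IC gap = 4 - (-172) = 176

176


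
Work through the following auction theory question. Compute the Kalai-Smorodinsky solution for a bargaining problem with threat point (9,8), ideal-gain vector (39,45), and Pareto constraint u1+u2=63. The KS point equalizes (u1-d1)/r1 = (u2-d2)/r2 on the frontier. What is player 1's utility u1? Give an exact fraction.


Step 1: At the KS point, (u1-d1)/r1 = (u2-d2)/r2 = t and u1+u2 = 63
Step 2: u1 = d1 + r1*t and u2 = d2 + r2*t, so (d1 + r1*t) + (d2 + r2*t) = 63
Step 3: t = (63 - 9 - 8)/(39 + 45) = 46/84 = 23/42
Step 4: u1 = d1 + r1*t = 9 + 39 * 23/42 = 425/14
Step 5: (Check: u2 = d2 + r2*t = 457/14; u1+u2 = 425/14 + 457/14 = 63, on the frontier.)

425/14


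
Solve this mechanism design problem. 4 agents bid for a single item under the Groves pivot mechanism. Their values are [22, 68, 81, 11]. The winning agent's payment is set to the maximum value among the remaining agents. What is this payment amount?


Step 1: The efficient winner is agent 2 with value 81
Step 2: Other agents' values: [22, 68, 11]
Step 3: Pivot payment = max(others) = 68
Step 4: The winner pays 68

68
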